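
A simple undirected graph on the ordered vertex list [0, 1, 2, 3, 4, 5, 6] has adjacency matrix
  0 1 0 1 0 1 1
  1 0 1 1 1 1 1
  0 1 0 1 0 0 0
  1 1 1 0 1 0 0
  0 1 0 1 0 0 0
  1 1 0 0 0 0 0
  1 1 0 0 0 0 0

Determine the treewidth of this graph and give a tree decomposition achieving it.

Treewidth 2.
Bags: B1 = {0, 1, 3}  B2 = {1, 3, 4}  B3 = {0, 1, 6}  B4 = {0, 1, 5}  B5 = {1, 2, 3}
Tree: B1–B2, B1–B3, B1–B4, B1–B5

Every bag has size at most 3, so the width is 3 − 1 = 2 and tw(G) ≤ 2. Conversely, {0, 1, 3} is a clique of size 3, and the vertices of any clique must share a bag in every tree decomposition; so some bag has ≥ 3 vertices and tw(G) ≥ 2. Combining the bounds, tw(G) = 2.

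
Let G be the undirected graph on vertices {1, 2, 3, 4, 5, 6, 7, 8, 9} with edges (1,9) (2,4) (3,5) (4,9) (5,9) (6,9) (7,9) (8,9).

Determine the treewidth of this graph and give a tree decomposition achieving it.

Treewidth 1.
One optimal decomposition is:
Bags: B1 = {6, 9}  B2 = {5, 9}  B3 = {7, 9}  B4 = {4, 9}  B5 = {2, 4}  B6 = {1, 9}  B7 = {8, 9}  B8 = {3, 5}
Tree: B1–B2, B1–B3, B3–B4, B4–B5, B3–B6, B4–B7, B2–B8

The largest bag has 2 vertices, giving width 1; this decomposition certifies tw(G) ≤ 1. Any graph with an edge has treewidth ≥ 1, and G has the edge 9–6. Hence tw(G) = 1 exactly.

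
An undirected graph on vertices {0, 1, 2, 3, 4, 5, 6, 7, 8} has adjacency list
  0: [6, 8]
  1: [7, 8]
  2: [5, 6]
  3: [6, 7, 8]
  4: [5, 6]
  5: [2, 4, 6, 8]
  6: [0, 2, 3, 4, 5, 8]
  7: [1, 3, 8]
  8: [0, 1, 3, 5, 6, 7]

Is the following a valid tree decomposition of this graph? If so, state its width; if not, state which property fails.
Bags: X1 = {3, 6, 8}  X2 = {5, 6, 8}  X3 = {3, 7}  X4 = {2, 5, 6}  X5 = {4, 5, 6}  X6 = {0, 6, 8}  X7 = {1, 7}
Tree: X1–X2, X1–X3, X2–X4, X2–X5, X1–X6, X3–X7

A tree decomposition must satisfy three properties: every vertex lies in some bag; for every edge, both endpoints lie together in some bag; and for every vertex, the bags containing it form a connected subtree. Here edge (8,7) lies in no bag, so the decomposition is invalid.

No — edge (8,7) lies in no bag.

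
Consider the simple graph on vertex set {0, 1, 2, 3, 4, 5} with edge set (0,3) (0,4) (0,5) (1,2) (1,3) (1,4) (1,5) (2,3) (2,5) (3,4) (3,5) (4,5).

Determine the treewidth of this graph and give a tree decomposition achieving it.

Treewidth 3.
One optimal decomposition is:
Bags: B1 = {1, 2, 3, 5}  B2 = {1, 3, 4, 5}  B3 = {0, 3, 4, 5}
Tree: B1–B2, B2–B3

Each bag holds 4 vertices, so the decomposition has width 3, which upper-bounds the treewidth. Conversely, {0, 3, 4, 5} is a clique of size 4, and the vertices of any clique must share a bag in every tree decomposition; so some bag has ≥ 4 vertices and tw(G) ≥ 3. The upper and lower bounds meet at 3, so that is the treewidth.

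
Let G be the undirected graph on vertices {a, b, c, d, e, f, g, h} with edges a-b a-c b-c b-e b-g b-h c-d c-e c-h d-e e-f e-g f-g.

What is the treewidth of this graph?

2

A width-2 tree decomposition is:
Bags: B1 = {b, c, e}  B2 = {a, b, c}  B3 = {b, e, g}  B4 = {b, c, h}  B5 = {c, d, e}  B6 = {e, f, g}
Tree: B1–B2, B1–B3, B2–B4, B1–B5, B3–B6
Every bag has size at most 3, so the width is 3 − 1 = 2 and tw(G) ≤ 2. For the lower bound, the 3 vertices {c, d, e} are pairwise adjacent, and any tree decomposition puts a clique entirely inside one bag — forcing width ≥ 2. Combining the bounds, tw(G) = 2.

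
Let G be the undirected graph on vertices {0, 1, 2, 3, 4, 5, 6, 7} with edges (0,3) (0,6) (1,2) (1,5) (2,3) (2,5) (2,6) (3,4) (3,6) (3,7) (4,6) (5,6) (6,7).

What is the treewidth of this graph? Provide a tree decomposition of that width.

Every bag has size at most 3, so the width is 3 − 1 = 2 and tw(G) ≤ 2. Conversely, {1, 2, 5} is a clique of size 3, and the vertices of any clique must share a bag in every tree decomposition; so some bag has ≥ 3 vertices and tw(G) ≥ 2. Hence tw(G) = 2 exactly.

Treewidth 2.
Bags: B1 = {2, 5, 6}  B2 = {1, 2, 5}  B3 = {2, 3, 6}  B4 = {3, 4, 6}  B5 = {0, 3, 6}  B6 = {3, 6, 7}
Tree: B1–B2, B1–B3, B3–B4, B4–B5, B5–B6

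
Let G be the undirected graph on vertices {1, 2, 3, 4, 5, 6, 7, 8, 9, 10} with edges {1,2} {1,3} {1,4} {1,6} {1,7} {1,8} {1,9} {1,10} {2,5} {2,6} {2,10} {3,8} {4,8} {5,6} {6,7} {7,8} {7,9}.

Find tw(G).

2

A width-2 tree decomposition is:
Bags: B1 = {1, 6, 7}  B2 = {1, 2, 6}  B3 = {1, 7, 8}  B4 = {2, 5, 6}  B5 = {1, 7, 9}  B6 = {1, 4, 8}  B7 = {1, 2, 10}  B8 = {1, 3, 8}
Tree: B1–B2, B1–B3, B2–B4, B3–B5, B3–B6, B2–B7, B3–B8
The largest bag has 3 vertices, giving width 2; this decomposition certifies tw(G) ≤ 2. For the lower bound, the 3 vertices {1, 2, 10} are pairwise adjacent, and any tree decomposition puts a clique entirely inside one bag — forcing width ≥ 2. Hence tw(G) = 2 exactly.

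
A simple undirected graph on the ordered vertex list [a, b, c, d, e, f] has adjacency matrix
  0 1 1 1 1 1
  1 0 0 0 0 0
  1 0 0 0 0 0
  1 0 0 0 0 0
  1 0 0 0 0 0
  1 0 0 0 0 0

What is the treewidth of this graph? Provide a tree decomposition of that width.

Treewidth 1.
Bags: B1 = {a, f}  B2 = {a, c}  B3 = {a, e}  B4 = {a, b}  B5 = {a, d}
Tree: B1–B2, B2–B3, B3–B4, B3–B5

Each bag holds 2 vertices, so the decomposition has width 1, which upper-bounds the treewidth. Since G has at least one edge (e.g. a–f), it is not an edgeless graph, so tw(G) ≥ 1. The upper and lower bounds meet at 1, so that is the treewidth.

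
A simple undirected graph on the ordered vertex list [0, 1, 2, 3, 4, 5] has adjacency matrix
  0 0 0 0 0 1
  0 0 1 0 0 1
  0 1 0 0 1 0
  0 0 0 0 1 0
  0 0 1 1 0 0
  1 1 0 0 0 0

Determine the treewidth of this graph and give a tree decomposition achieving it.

The largest bag has 2 vertices, giving width 1; this decomposition certifies tw(G) ≤ 1. Any graph with an edge has treewidth ≥ 1, and G has the edge 3–4. Therefore the treewidth is 1.

Treewidth 1.
One optimal decomposition is:
Bags: B1 = {3, 4}  B2 = {2, 4}  B3 = {1, 2}  B4 = {1, 5}  B5 = {0, 5}
Tree: B1–B2, B2–B3, B3–B4, B4–B5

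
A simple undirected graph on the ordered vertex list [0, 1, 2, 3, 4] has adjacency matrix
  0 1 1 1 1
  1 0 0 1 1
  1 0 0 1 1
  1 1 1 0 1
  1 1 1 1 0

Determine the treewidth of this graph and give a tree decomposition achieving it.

Treewidth 3.
One such decomposition:
Bags: B1 = {0, 2, 3, 4}  B2 = {0, 1, 3, 4}
Tree: B1–B2

Every bag has size at most 4, so the width is 4 − 1 = 3 and tw(G) ≤ 3. On the other hand G contains the 4-clique {0, 1, 3, 4}. A clique must lie in a single bag of any decomposition, so no decomposition can have width below 3. Combining the bounds, tw(G) = 3.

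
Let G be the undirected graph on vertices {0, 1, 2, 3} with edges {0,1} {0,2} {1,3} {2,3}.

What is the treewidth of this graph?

2

A width-2 tree decomposition is:
Bags: B1 = {1, 2, 3}  B2 = {0, 1, 2}
Tree: B1–B2
The largest bag has 3 vertices, giving width 2; this decomposition certifies tw(G) ≤ 2. The edges 2–3–1–0–2 form a cycle, so G is not a tree and its treewidth is at least 2. Hence tw(G) = 2 exactly.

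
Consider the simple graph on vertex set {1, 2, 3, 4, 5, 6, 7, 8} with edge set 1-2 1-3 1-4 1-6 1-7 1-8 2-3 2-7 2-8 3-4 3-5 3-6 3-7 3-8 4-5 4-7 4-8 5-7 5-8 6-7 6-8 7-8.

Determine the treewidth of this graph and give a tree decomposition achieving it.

Treewidth 4.
One optimal decomposition is:
Bags: B1 = {3, 4, 5, 7, 8}  B2 = {1, 3, 4, 7, 8}  B3 = {1, 3, 6, 7, 8}  B4 = {1, 2, 3, 7, 8}
Tree: B1–B2, B2–B3, B2–B4

The largest bag has 5 vertices, giving width 4; this decomposition certifies tw(G) ≤ 4. For the lower bound, the 5 vertices {1, 2, 3, 7, 8} are pairwise adjacent, and any tree decomposition puts a clique entirely inside one bag — forcing width ≥ 4. Hence tw(G) = 4 exactly.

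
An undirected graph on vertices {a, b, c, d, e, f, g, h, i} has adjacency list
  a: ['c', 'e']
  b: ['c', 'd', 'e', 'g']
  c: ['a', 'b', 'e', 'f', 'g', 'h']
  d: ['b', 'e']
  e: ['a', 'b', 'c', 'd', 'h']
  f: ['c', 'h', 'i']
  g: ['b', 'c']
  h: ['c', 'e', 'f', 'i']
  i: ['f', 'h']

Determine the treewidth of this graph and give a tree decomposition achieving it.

Treewidth 2.
One optimal decomposition is:
Bags: B1 = {c, f, h}  B2 = {c, e, h}  B3 = {f, h, i}  B4 = {a, c, e}  B5 = {b, c, e}  B6 = {b, d, e}  B7 = {b, c, g}
Tree: B1–B2, B1–B3, B2–B4, B4–B5, B5–B6, B5–B7

Every bag has size at most 3, so the width is 3 − 1 = 2 and tw(G) ≤ 2. On the other hand G contains the 3-clique {b, d, e}. A clique must lie in a single bag of any decomposition, so no decomposition can have width below 2. Therefore the treewidth is 2.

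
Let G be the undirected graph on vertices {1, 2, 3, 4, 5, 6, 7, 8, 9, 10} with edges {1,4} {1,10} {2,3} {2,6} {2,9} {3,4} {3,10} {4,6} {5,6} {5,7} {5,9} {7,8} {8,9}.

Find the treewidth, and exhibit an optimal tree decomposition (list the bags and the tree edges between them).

Treewidth 2.
One optimal decomposition is:
Bags: B1 = {1, 3, 10}  B2 = {1, 3, 4}  B3 = {2, 3, 4}  B4 = {2, 4, 6}  B5 = {2, 6, 9}  B6 = {5, 6, 9}  B7 = {5, 8, 9}  B8 = {5, 7, 8}
Tree: B1–B2, B2–B3, B3–B4, B4–B5, B5–B6, B6–B7, B7–B8

Each bag holds 3 vertices, so the decomposition has width 2, which upper-bounds the treewidth. Since 10–1–4–3–10 is a cycle in G, G is not acyclic. Forests are exactly the graphs of treewidth ≤ 1, so tw(G) ≥ 2. Hence tw(G) = 2 exactly.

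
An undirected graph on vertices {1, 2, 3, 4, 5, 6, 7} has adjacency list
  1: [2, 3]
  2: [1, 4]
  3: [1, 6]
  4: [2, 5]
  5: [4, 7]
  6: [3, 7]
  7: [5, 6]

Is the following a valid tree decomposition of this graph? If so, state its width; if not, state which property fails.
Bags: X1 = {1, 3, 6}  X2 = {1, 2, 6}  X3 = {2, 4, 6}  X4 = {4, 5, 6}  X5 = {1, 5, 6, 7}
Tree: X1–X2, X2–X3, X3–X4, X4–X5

A tree decomposition must satisfy three properties: every vertex lies in some bag; for every edge, both endpoints lie together in some bag; and for every vertex, the bags containing it form a connected subtree. Here bags containing vertex 1 are not connected in the tree, so the decomposition is invalid.

No — bags containing vertex 1 are not connected in the tree.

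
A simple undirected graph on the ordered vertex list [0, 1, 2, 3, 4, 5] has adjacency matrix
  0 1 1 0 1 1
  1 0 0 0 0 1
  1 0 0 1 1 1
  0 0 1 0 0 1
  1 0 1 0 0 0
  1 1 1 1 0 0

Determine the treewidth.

2

A width-2 tree decomposition is:
Bags: B1 = {0, 2, 5}  B2 = {0, 1, 5}  B3 = {2, 3, 5}  B4 = {0, 2, 4}
Tree: B1–B2, B1–B3, B1–B4
The largest bag has 3 vertices, giving width 2; this decomposition certifies tw(G) ≤ 2. Conversely, {0, 1, 5} is a clique of size 3, and the vertices of any clique must share a bag in every tree decomposition; so some bag has ≥ 3 vertices and tw(G) ≥ 2. Combining the bounds, tw(G) = 2.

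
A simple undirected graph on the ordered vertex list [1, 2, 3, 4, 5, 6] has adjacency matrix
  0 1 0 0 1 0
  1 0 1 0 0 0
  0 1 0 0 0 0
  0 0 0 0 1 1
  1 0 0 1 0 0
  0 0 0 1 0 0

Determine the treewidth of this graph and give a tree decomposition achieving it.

Treewidth 1.
One optimal decomposition is:
Bags: B1 = {2, 3}  B2 = {1, 2}  B3 = {1, 5}  B4 = {4, 5}  B5 = {4, 6}
Tree: B1–B2, B2–B3, B3–B4, B4–B5

Each bag holds 2 vertices, so the decomposition has width 1, which upper-bounds the treewidth. G has an edge, so its treewidth is at least 1. Therefore the treewidth is 1.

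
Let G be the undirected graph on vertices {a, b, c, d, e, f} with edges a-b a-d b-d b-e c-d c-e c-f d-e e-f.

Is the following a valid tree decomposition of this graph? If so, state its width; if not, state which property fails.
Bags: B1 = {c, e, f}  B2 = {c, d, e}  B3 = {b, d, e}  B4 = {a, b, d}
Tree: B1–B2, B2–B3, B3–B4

Vertex coverage: the bags together contain {a, b, c, d, e, f}, the full vertex set. Edge coverage: each edge of G has both endpoints in at least one bag. Running intersection: for every vertex, the bags containing it form a connected subtree. All three properties hold, so this is a valid tree decomposition of width max|bag| − 1 = 2, and hence tw(G) ≤ 2.

Yes; width 2.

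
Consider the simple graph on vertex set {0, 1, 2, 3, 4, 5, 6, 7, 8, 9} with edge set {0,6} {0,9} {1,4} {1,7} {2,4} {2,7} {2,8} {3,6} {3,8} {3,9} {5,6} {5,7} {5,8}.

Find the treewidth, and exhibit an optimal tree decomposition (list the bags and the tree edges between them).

Treewidth 2.
Bags: B1 = {1, 4, 7}  B2 = {2, 4, 7}  B3 = {2, 5, 7}  B4 = {2, 5, 8}  B5 = {5, 6, 8}  B6 = {3, 6, 8}  B7 = {0, 3, 6}  B8 = {0, 3, 9}
Tree: B1–B2, B2–B3, B3–B4, B4–B5, B5–B6, B6–B7, B7–B8

Each bag holds 3 vertices, so the decomposition has width 2, which upper-bounds the treewidth. Since 1–4–2–7–1 is a cycle in G, G is not acyclic. Forests are exactly the graphs of treewidth ≤ 1, so tw(G) ≥ 2. Therefore the treewidth is 2.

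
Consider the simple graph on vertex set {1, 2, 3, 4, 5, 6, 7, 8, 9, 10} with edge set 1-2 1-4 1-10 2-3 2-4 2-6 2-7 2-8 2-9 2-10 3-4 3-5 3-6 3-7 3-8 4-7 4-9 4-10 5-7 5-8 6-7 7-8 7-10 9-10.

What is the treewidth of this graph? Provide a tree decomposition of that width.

Every bag has size at most 4, so the width is 4 − 1 = 3 and tw(G) ≤ 3. For the lower bound, the 4 vertices {2, 3, 7, 8} are pairwise adjacent, and any tree decomposition puts a clique entirely inside one bag — forcing width ≥ 3. Therefore the treewidth is 3.

Treewidth 3.
One optimal decomposition is:
Bags: B1 = {2, 4, 7, 10}  B2 = {2, 3, 4, 7}  B3 = {2, 3, 7, 8}  B4 = {2, 3, 6, 7}  B5 = {2, 4, 9, 10}  B6 = {1, 2, 4, 10}  B7 = {3, 5, 7, 8}
Tree: B1–B2, B2–B3, B3–B4, B1–B5, B5–B6, B3–B7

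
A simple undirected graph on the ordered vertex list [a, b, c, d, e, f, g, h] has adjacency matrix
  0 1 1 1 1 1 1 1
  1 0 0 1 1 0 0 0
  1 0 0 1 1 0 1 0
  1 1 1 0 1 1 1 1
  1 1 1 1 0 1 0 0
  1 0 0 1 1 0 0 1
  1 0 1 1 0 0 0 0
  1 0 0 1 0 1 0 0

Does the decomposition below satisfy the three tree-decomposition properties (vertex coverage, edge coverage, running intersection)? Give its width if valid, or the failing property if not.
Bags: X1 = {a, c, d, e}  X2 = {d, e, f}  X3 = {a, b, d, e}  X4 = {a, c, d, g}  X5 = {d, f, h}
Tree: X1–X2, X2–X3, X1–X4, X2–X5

A tree decomposition must satisfy three properties: every vertex lies in some bag; for every edge, both endpoints lie together in some bag; and for every vertex, the bags containing it form a connected subtree. Here edge (a,f) lies in no bag, so the decomposition is invalid.

No — edge (a,f) lies in no bag.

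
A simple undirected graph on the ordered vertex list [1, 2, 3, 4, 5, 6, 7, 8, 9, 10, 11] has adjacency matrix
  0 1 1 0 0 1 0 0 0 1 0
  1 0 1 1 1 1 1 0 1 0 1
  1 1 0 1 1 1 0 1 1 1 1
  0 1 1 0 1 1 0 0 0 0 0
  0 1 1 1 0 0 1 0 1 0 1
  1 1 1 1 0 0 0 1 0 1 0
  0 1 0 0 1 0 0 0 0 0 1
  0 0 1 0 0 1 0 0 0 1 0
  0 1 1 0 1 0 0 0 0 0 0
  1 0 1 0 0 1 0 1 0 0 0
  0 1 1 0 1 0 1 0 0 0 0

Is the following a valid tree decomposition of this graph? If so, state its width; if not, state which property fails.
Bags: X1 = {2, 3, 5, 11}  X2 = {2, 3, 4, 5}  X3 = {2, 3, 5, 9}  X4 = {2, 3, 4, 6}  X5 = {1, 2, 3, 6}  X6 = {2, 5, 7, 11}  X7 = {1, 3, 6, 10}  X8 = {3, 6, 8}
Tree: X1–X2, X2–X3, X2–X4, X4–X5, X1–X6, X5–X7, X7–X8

A tree decomposition must satisfy three properties: every vertex lies in some bag; for every edge, both endpoints lie together in some bag; and for every vertex, the bags containing it form a connected subtree. Here edge (10,8) lies in no bag, so the decomposition is invalid.

No — edge (10,8) lies in no bag.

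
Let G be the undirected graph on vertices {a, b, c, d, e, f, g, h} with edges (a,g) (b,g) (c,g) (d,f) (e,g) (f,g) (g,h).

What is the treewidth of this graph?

A width-1 tree decomposition is:
Bags: B1 = {f, g}  B2 = {c, g}  B3 = {e, g}  B4 = {a, g}  B5 = {g, h}  B6 = {d, f}  B7 = {b, g}
Tree: B1–B2, B1–B3, B3–B4, B4–B5, B1–B6, B3–B7
Each bag holds 2 vertices, so the decomposition has width 1, which upper-bounds the treewidth. Any graph with an edge has treewidth ≥ 1, and G has the edge g–f. Hence tw(G) = 1 exactly.

1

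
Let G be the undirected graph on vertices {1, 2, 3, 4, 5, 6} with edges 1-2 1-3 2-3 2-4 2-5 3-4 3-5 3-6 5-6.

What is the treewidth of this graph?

2

A width-2 tree decomposition is:
Bags: B1 = {1, 2, 3}  B2 = {2, 3, 5}  B3 = {2, 3, 4}  B4 = {3, 5, 6}
Tree: B1–B2, B2–B3, B2–B4
Every bag has size at most 3, so the width is 3 − 1 = 2 and tw(G) ≤ 2. On the other hand G contains the 3-clique {1, 2, 3}. A clique must lie in a single bag of any decomposition, so no decomposition can have width below 2. Combining the bounds, tw(G) = 2.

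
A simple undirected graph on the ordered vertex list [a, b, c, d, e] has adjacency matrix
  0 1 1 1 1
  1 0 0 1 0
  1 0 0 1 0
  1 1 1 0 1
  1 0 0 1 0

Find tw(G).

2

A width-2 tree decomposition is:
Bags: B1 = {a, b, d}  B2 = {a, d, e}  B3 = {a, c, d}
Tree: B1–B2, B1–B3
Each bag holds 3 vertices, so the decomposition has width 2, which upper-bounds the treewidth. For the lower bound, the 3 vertices {a, d, e} are pairwise adjacent, and any tree decomposition puts a clique entirely inside one bag — forcing width ≥ 2. Hence tw(G) = 2 exactly.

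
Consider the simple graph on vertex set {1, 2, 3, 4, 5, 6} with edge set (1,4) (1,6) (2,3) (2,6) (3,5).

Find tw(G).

1

A width-1 tree decomposition is:
Bags: B1 = {3, 5}  B2 = {2, 3}  B3 = {2, 6}  B4 = {1, 6}  B5 = {1, 4}
Tree: B1–B2, B2–B3, B3–B4, B4–B5
Every bag has size at most 2, so the width is 2 − 1 = 1 and tw(G) ≤ 1. Any graph with an edge has treewidth ≥ 1, and G has the edge 5–3. The upper and lower bounds meet at 1, so that is the treewidth.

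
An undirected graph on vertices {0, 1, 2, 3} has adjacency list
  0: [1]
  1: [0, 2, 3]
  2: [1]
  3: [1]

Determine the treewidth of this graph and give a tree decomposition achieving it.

Every bag has size at most 2, so the width is 2 − 1 = 1 and tw(G) ≤ 1. Any graph with an edge has treewidth ≥ 1, and G has the edge 1–3. Hence tw(G) = 1 exactly.

Treewidth 1.
One such decomposition:
Bags: B1 = {1, 3}  B2 = {0, 1}  B3 = {1, 2}
Tree: B1–B2, B2–B3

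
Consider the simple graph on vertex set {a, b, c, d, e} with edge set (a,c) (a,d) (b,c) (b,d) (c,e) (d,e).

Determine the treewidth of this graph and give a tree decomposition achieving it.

Treewidth 2.
One optimal decomposition is:
Bags: B1 = {b, c, d}  B2 = {a, c, d}  B3 = {c, d, e}
Tree: B1–B2, B2–B3

Each bag holds 3 vertices, so the decomposition has width 2, which upper-bounds the treewidth. The edges d–b–c–a–d form a cycle, so G is not a tree and its treewidth is at least 2. Combining the bounds, tw(G) = 2.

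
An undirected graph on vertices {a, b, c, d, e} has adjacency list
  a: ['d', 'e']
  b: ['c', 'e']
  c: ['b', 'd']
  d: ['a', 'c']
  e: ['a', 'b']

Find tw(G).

A width-2 tree decomposition is:
Bags: B1 = {b, c, d}  B2 = {b, d, e}  B3 = {a, d, e}
Tree: B1–B2, B2–B3
Every bag has size at most 3, so the width is 3 − 1 = 2 and tw(G) ≤ 2. The edges d–c–b–e–a–d form a cycle, so G is not a tree and its treewidth is at least 2. Therefore the treewidth is 2.

2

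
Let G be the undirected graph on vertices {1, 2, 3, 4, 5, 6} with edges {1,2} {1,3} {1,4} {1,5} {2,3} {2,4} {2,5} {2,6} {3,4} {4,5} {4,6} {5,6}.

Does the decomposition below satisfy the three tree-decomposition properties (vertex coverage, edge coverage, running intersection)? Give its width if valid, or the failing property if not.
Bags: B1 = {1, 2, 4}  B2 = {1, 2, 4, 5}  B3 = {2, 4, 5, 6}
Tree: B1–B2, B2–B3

No — vertex 3 appears in no bag.

A tree decomposition must satisfy three properties: every vertex lies in some bag; for every edge, both endpoints lie together in some bag; and for every vertex, the bags containing it form a connected subtree. Here vertex 3 appears in no bag, so the decomposition is invalid.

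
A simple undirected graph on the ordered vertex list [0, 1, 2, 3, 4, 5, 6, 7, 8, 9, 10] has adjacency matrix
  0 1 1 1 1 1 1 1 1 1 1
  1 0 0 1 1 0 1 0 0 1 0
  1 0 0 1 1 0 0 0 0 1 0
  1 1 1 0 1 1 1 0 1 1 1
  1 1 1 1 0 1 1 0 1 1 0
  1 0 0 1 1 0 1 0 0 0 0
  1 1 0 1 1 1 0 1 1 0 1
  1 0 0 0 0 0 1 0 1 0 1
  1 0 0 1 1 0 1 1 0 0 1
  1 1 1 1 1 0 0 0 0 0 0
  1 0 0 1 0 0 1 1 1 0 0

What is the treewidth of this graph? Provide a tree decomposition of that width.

Treewidth 4.
One optimal decomposition is:
Bags: B1 = {0, 3, 6, 8, 10}  B2 = {0, 3, 4, 6, 8}  B3 = {0, 1, 3, 4, 6}  B4 = {0, 1, 3, 4, 9}  B5 = {0, 3, 4, 5, 6}  B6 = {0, 6, 7, 8, 10}  B7 = {0, 2, 3, 4, 9}
Tree: B1–B2, B2–B3, B3–B4, B3–B5, B1–B6, B4–B7

Every bag has size at most 5, so the width is 5 − 1 = 4 and tw(G) ≤ 4. Conversely, {0, 3, 6, 8, 10} is a clique of size 5, and the vertices of any clique must share a bag in every tree decomposition; so some bag has ≥ 5 vertices and tw(G) ≥ 4. The upper and lower bounds meet at 4, so that is the treewidth.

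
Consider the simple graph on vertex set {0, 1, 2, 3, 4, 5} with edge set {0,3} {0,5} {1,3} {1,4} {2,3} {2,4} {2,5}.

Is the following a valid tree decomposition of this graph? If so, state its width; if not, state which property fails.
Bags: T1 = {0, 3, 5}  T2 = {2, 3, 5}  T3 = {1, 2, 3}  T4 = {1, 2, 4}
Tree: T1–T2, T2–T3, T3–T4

Yes; width 2.

Vertex coverage: the bags together contain {0, 1, 2, 3, 4, 5}, the full vertex set. Edge coverage: each edge of G has both endpoints in at least one bag. Running intersection: for every vertex, the bags containing it form a connected subtree. All three properties hold, so this is a valid tree decomposition of width max|bag| − 1 = 2, and hence tw(G) ≤ 2.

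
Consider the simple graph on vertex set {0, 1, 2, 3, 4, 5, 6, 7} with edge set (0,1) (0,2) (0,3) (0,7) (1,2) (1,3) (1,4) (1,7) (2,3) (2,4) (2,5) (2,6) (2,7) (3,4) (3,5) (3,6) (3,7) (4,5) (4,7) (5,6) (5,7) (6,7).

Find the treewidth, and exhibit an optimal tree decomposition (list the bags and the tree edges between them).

The largest bag has 5 vertices, giving width 4; this decomposition certifies tw(G) ≤ 4. Conversely, {0, 1, 2, 3, 7} is a clique of size 5, and the vertices of any clique must share a bag in every tree decomposition; so some bag has ≥ 5 vertices and tw(G) ≥ 4. Therefore the treewidth is 4.

Treewidth 4.
One optimal decomposition is:
Bags: B1 = {2, 3, 4, 5, 7}  B2 = {1, 2, 3, 4, 7}  B3 = {0, 1, 2, 3, 7}  B4 = {2, 3, 5, 6, 7}
Tree: B1–B2, B2–B3, B1–B4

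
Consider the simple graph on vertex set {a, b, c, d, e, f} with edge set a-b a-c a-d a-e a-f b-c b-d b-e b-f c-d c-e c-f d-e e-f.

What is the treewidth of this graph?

A width-4 tree decomposition is:
Bags: B1 = {a, b, c, d, e}  B2 = {a, b, c, e, f}
Tree: B1–B2
The largest bag has 5 vertices, giving width 4; this decomposition certifies tw(G) ≤ 4. Conversely, {a, b, c, d, e} is a clique of size 5, and the vertices of any clique must share a bag in every tree decomposition; so some bag has ≥ 5 vertices and tw(G) ≥ 4. Combining the bounds, tw(G) = 4.

4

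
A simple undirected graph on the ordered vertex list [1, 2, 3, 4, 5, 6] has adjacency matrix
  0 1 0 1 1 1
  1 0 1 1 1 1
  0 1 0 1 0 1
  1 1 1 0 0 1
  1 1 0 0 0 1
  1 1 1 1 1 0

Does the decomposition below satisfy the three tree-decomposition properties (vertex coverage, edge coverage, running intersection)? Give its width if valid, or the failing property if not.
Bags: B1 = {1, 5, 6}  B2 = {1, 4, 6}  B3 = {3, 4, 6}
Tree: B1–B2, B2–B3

No — vertex 2 appears in no bag.

A tree decomposition must satisfy three properties: every vertex lies in some bag; for every edge, both endpoints lie together in some bag; and for every vertex, the bags containing it form a connected subtree. Here vertex 2 appears in no bag, so the decomposition is invalid.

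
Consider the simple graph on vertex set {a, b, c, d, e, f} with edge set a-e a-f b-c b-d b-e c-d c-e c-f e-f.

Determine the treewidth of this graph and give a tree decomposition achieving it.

Treewidth 2.
One such decomposition:
Bags: B1 = {b, c, e}  B2 = {c, e, f}  B3 = {a, e, f}  B4 = {b, c, d}
Tree: B1–B2, B2–B3, B1–B4

Each bag holds 3 vertices, so the decomposition has width 2, which upper-bounds the treewidth. Conversely, {b, c, d} is a clique of size 3, and the vertices of any clique must share a bag in every tree decomposition; so some bag has ≥ 3 vertices and tw(G) ≥ 2. The upper and lower bounds meet at 2, so that is the treewidth.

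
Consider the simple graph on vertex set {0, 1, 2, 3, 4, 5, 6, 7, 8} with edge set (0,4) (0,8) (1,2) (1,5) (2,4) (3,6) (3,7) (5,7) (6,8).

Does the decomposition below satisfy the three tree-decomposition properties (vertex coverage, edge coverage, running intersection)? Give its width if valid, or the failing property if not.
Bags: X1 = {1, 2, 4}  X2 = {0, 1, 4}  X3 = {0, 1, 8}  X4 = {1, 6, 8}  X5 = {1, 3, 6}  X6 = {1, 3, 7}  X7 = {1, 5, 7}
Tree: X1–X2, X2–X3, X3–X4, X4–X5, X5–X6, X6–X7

Yes; width 2.

Checking the three conditions: (i) the bags cover all of {0, 1, 2, 3, 4, 5, 6, 7, 8}; (ii) for each edge, some bag contains both endpoints; (iii) the bags containing any fixed vertex form a subtree. All hold, so the decomposition is valid with width 3 − 1 = 2.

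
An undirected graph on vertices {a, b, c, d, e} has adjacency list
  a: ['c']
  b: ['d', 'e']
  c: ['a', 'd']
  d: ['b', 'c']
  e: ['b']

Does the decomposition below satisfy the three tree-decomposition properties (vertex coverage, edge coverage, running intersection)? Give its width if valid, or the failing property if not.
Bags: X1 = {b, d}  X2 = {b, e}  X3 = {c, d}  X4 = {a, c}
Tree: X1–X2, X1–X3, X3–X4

Checking the three conditions: (i) the bags cover all of {a, b, c, d, e}; (ii) for each edge, some bag contains both endpoints; (iii) the bags containing any fixed vertex form a subtree. All hold, so the decomposition is valid with width 2 − 1 = 1.

Yes; width 1.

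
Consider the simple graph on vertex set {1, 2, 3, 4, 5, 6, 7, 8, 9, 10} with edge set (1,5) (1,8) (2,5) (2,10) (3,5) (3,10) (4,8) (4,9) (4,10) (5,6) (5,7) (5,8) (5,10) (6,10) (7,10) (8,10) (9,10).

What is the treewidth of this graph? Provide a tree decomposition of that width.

Every bag has size at most 3, so the width is 3 − 1 = 2 and tw(G) ≤ 2. Conversely, {1, 5, 8} is a clique of size 3, and the vertices of any clique must share a bag in every tree decomposition; so some bag has ≥ 3 vertices and tw(G) ≥ 2. Combining the bounds, tw(G) = 2.

Treewidth 2.
One such decomposition:
Bags: B1 = {5, 8, 10}  B2 = {2, 5, 10}  B3 = {4, 8, 10}  B4 = {5, 7, 10}  B5 = {4, 9, 10}  B6 = {5, 6, 10}  B7 = {3, 5, 10}  B8 = {1, 5, 8}
Tree: B1–B2, B1–B3, B1–B4, B3–B5, B2–B6, B1–B7, B1–B8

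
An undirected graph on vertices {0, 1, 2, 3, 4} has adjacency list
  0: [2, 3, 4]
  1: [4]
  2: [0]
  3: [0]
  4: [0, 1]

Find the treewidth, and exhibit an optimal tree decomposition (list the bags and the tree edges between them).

Every bag has size at most 2, so the width is 2 − 1 = 1 and tw(G) ≤ 1. Since G has at least one edge (e.g. 3–0), it is not an edgeless graph, so tw(G) ≥ 1. Hence tw(G) = 1 exactly.

Treewidth 1.
Bags: B1 = {0, 3}  B2 = {0, 4}  B3 = {1, 4}  B4 = {0, 2}
Tree: B1–B2, B2–B3, B1–B4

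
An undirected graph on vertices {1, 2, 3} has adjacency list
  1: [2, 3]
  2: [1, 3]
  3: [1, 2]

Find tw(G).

A width-2 tree decomposition is:
Bags: B1 = {1, 2, 3}
Tree: (single bag)
A single bag containing all 3 vertices is trivially a valid decomposition of width 2. For the lower bound, the 3 vertices {1, 2, 3} are pairwise adjacent, and any tree decomposition puts a clique entirely inside one bag — forcing width ≥ 2. Therefore the treewidth is 2.

2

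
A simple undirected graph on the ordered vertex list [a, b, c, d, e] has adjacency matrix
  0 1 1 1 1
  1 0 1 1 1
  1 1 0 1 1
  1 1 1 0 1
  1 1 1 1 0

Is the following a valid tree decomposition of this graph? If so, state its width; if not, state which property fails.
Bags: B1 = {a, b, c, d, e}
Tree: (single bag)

Every vertex of G appears in some bag (union = {a, b, c, d, e}); every edge is covered by a bag; and for each vertex v the set of bags containing v is connected in the bag tree. The decomposition is therefore valid. The largest bag has 5 vertices, so the width is 4.

Yes; width 4.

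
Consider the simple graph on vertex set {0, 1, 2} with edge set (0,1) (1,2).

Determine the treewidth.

A width-1 tree decomposition is:
Bags: B1 = {0, 1}  B2 = {1, 2}
Tree: B1–B2
Each bag holds 2 vertices, so the decomposition has width 1, which upper-bounds the treewidth. Any graph with an edge has treewidth ≥ 1, and G has the edge 1–0. The upper and lower bounds meet at 1, so that is the treewidth.

1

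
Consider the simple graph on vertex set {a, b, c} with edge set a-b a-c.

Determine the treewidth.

A width-1 tree decomposition is:
Bags: B1 = {a, c}  B2 = {a, b}
Tree: B1–B2
The largest bag has 2 vertices, giving width 1; this decomposition certifies tw(G) ≤ 1. Since G has at least one edge (e.g. a–c), it is not an edgeless graph, so tw(G) ≥ 1. Hence tw(G) = 1 exactly.

1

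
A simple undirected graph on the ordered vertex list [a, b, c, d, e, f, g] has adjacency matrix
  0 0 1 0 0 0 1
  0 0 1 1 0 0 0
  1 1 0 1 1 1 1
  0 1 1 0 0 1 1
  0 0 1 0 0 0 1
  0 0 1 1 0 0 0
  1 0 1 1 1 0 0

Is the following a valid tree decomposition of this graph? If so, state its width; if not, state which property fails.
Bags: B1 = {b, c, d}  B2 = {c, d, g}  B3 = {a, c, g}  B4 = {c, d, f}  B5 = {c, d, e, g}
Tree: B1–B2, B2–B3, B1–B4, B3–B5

A tree decomposition must satisfy three properties: every vertex lies in some bag; for every edge, both endpoints lie together in some bag; and for every vertex, the bags containing it form a connected subtree. Here bags containing vertex d are not connected in the tree, so the decomposition is invalid.

No — bags containing vertex d are not connected in the tree.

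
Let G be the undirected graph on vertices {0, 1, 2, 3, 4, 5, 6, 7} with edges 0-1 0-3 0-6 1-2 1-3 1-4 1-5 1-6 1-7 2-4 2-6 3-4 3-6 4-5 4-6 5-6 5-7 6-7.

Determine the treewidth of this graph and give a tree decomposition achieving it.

Every bag has size at most 4, so the width is 4 − 1 = 3 and tw(G) ≤ 3. On the other hand G contains the 4-clique {0, 1, 3, 6}. A clique must lie in a single bag of any decomposition, so no decomposition can have width below 3. Hence tw(G) = 3 exactly.

Treewidth 3.
One such decomposition:
Bags: B1 = {0, 1, 3, 6}  B2 = {1, 3, 4, 6}  B3 = {1, 4, 5, 6}  B4 = {1, 2, 4, 6}  B5 = {1, 5, 6, 7}
Tree: B1–B2, B2–B3, B2–B4, B3–B5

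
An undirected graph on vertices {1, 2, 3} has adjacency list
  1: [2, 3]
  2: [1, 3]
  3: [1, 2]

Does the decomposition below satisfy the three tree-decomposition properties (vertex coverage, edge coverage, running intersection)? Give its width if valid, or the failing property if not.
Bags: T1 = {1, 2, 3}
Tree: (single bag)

Every vertex of G appears in some bag (union = {1, 2, 3}); every edge is covered by a bag; and for each vertex v the set of bags containing v is connected in the bag tree. The decomposition is therefore valid. The largest bag has 3 vertices, so the width is 2.

Yes; width 2.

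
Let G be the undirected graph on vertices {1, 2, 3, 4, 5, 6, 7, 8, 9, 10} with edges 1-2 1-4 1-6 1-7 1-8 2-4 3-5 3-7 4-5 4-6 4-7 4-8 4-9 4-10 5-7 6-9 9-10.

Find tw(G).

A width-2 tree decomposition is:
Bags: B1 = {1, 4, 6}  B2 = {1, 4, 7}  B3 = {4, 6, 9}  B4 = {1, 2, 4}  B5 = {4, 5, 7}  B6 = {4, 9, 10}  B7 = {3, 5, 7}  B8 = {1, 4, 8}
Tree: B1–B2, B1–B3, B2–B4, B2–B5, B3–B6, B5–B7, B4–B8
Each bag holds 3 vertices, so the decomposition has width 2, which upper-bounds the treewidth. For the lower bound, the 3 vertices {3, 5, 7} are pairwise adjacent, and any tree decomposition puts a clique entirely inside one bag — forcing width ≥ 2. Combining the bounds, tw(G) = 2.

2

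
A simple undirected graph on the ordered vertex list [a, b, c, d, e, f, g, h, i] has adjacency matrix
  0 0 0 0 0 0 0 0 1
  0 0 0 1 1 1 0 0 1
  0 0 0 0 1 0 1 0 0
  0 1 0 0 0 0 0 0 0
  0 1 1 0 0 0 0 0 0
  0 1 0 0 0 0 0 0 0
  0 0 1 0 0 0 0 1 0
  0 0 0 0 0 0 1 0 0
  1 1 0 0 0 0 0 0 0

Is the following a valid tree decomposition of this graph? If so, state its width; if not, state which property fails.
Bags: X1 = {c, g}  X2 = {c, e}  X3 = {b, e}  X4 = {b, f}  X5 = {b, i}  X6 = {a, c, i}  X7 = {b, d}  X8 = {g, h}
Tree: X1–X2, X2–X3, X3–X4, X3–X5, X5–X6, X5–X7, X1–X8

A tree decomposition must satisfy three properties: every vertex lies in some bag; for every edge, both endpoints lie together in some bag; and for every vertex, the bags containing it form a connected subtree. Here bags containing vertex c are not connected in the tree, so the decomposition is invalid.

No — bags containing vertex c are not connected in the tree.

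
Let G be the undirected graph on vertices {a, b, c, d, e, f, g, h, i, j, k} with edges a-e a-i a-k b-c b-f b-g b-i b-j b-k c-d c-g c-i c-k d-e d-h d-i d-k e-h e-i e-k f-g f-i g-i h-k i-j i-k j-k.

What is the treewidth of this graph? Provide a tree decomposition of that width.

Treewidth 3.
One such decomposition:
Bags: B1 = {b, c, i, k}  B2 = {c, d, i, k}  B3 = {b, c, g, i}  B4 = {b, f, g, i}  B5 = {d, e, i, k}  B6 = {d, e, h, k}  B7 = {a, e, i, k}  B8 = {b, i, j, k}
Tree: B1–B2, B1–B3, B3–B4, B2–B5, B5–B6, B5–B7, B1–B8

Each bag holds 4 vertices, so the decomposition has width 3, which upper-bounds the treewidth. For the lower bound, the 4 vertices {d, e, h, k} are pairwise adjacent, and any tree decomposition puts a clique entirely inside one bag — forcing width ≥ 3. Hence tw(G) = 3 exactly.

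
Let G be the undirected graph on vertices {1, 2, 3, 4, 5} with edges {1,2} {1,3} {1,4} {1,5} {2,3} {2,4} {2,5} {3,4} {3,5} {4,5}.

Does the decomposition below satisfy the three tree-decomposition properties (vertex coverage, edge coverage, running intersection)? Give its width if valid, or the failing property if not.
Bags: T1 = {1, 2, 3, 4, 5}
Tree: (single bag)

Yes; width 4.

Checking the three conditions: (i) the bags cover all of {1, 2, 3, 4, 5}; (ii) for each edge, some bag contains both endpoints; (iii) the bags containing any fixed vertex form a subtree. All hold, so the decomposition is valid with width 5 − 1 = 4.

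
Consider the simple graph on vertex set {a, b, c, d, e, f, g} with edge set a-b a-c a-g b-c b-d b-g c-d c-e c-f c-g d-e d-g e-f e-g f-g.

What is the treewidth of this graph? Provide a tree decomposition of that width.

Every bag has size at most 4, so the width is 4 − 1 = 3 and tw(G) ≤ 3. On the other hand G contains the 4-clique {c, d, e, g}. A clique must lie in a single bag of any decomposition, so no decomposition can have width below 3. Therefore the treewidth is 3.

Treewidth 3.
One such decomposition:
Bags: B1 = {c, d, e, g}  B2 = {c, e, f, g}  B3 = {b, c, d, g}  B4 = {a, b, c, g}
Tree: B1–B2, B1–B3, B3–B4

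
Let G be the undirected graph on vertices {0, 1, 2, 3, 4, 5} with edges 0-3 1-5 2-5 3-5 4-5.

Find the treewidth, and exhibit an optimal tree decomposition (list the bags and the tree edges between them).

Every bag has size at most 2, so the width is 2 − 1 = 1 and tw(G) ≤ 1. Since G has at least one edge (e.g. 3–5), it is not an edgeless graph, so tw(G) ≥ 1. The upper and lower bounds meet at 1, so that is the treewidth.

Treewidth 1.
Bags: B1 = {3, 5}  B2 = {1, 5}  B3 = {0, 3}  B4 = {2, 5}  B5 = {4, 5}
Tree: B1–B2, B1–B3, B2–B4, B2–B5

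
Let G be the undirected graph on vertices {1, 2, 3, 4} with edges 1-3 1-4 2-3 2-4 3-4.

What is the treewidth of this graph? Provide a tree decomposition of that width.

Treewidth 2.
Bags: B1 = {2, 3, 4}  B2 = {1, 3, 4}
Tree: B1–B2

Each bag holds 3 vertices, so the decomposition has width 2, which upper-bounds the treewidth. For the lower bound, the 3 vertices {1, 3, 4} are pairwise adjacent, and any tree decomposition puts a clique entirely inside one bag — forcing width ≥ 2. Combining the bounds, tw(G) = 2.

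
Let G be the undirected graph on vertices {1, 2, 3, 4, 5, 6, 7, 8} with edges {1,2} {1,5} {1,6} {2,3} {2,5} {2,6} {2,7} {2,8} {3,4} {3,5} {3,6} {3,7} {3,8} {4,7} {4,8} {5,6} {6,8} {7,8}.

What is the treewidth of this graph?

A width-3 tree decomposition is:
Bags: B1 = {2, 3, 6, 8}  B2 = {2, 3, 7, 8}  B3 = {3, 4, 7, 8}  B4 = {2, 3, 5, 6}  B5 = {1, 2, 5, 6}
Tree: B1–B2, B2–B3, B1–B4, B4–B5
The largest bag has 4 vertices, giving width 3; this decomposition certifies tw(G) ≤ 3. Conversely, {1, 2, 5, 6} is a clique of size 4, and the vertices of any clique must share a bag in every tree decomposition; so some bag has ≥ 4 vertices and tw(G) ≥ 3. The upper and lower bounds meet at 3, so that is the treewidth.

3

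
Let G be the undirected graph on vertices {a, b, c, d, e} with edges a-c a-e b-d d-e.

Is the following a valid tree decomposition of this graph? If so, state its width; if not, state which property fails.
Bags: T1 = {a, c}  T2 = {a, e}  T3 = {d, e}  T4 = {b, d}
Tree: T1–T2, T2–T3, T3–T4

Yes; width 1.

Vertex coverage: the bags together contain {a, b, c, d, e}, the full vertex set. Edge coverage: each edge of G has both endpoints in at least one bag. Running intersection: for every vertex, the bags containing it form a connected subtree. All three properties hold, so this is a valid tree decomposition of width max|bag| − 1 = 1, and hence tw(G) ≤ 1.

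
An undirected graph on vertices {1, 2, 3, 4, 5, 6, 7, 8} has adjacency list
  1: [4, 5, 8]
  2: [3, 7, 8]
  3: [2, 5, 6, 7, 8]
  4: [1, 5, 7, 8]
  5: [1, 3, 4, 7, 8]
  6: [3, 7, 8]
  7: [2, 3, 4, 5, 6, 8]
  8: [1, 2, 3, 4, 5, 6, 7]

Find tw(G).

3

A width-3 tree decomposition is:
Bags: B1 = {3, 5, 7, 8}  B2 = {3, 6, 7, 8}  B3 = {2, 3, 7, 8}  B4 = {4, 5, 7, 8}  B5 = {1, 4, 5, 8}
Tree: B1–B2, B1–B3, B1–B4, B4–B5
The largest bag has 4 vertices, giving width 3; this decomposition certifies tw(G) ≤ 3. On the other hand G contains the 4-clique {1, 4, 5, 8}. A clique must lie in a single bag of any decomposition, so no decomposition can have width below 3. Therefore the treewidth is 3.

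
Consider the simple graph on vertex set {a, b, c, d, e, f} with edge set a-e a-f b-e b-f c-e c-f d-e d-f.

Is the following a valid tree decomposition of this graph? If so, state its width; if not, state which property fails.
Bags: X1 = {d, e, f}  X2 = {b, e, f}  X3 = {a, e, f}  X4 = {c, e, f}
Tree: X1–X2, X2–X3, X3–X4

Checking the three conditions: (i) the bags cover all of {a, b, c, d, e, f}; (ii) for each edge, some bag contains both endpoints; (iii) the bags containing any fixed vertex form a subtree. All hold, so the decomposition is valid with width 3 − 1 = 2.

Yes; width 2.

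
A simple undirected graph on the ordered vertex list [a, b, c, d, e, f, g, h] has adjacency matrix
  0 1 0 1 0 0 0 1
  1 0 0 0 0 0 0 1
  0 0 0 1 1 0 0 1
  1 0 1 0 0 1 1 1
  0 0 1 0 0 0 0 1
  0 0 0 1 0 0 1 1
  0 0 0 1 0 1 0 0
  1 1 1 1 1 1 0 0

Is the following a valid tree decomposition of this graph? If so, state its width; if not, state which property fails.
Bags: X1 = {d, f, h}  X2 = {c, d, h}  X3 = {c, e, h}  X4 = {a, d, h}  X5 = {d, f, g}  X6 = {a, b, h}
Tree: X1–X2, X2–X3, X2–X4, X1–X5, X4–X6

Yes; width 2.

Every vertex of G appears in some bag (union = {a, b, c, d, e, f, g, h}); every edge is covered by a bag; and for each vertex v the set of bags containing v is connected in the bag tree. The decomposition is therefore valid. The largest bag has 3 vertices, so the width is 2.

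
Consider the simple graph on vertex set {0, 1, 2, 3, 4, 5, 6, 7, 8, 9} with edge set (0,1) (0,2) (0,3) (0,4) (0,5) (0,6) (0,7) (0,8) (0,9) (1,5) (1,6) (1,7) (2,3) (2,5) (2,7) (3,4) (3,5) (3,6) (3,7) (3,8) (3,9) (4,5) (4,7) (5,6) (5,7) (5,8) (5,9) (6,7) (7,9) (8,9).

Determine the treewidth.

4

A width-4 tree decomposition is:
Bags: B1 = {0, 3, 4, 5, 7}  B2 = {0, 3, 5, 6, 7}  B3 = {0, 2, 3, 5, 7}  B4 = {0, 3, 5, 7, 9}  B5 = {0, 3, 5, 8, 9}  B6 = {0, 1, 5, 6, 7}
Tree: B1–B2, B2–B3, B3–B4, B4–B5, B2–B6
Each bag holds 5 vertices, so the decomposition has width 4, which upper-bounds the treewidth. Conversely, {0, 1, 5, 6, 7} is a clique of size 5, and the vertices of any clique must share a bag in every tree decomposition; so some bag has ≥ 5 vertices and tw(G) ≥ 4. Combining the bounds, tw(G) = 4.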